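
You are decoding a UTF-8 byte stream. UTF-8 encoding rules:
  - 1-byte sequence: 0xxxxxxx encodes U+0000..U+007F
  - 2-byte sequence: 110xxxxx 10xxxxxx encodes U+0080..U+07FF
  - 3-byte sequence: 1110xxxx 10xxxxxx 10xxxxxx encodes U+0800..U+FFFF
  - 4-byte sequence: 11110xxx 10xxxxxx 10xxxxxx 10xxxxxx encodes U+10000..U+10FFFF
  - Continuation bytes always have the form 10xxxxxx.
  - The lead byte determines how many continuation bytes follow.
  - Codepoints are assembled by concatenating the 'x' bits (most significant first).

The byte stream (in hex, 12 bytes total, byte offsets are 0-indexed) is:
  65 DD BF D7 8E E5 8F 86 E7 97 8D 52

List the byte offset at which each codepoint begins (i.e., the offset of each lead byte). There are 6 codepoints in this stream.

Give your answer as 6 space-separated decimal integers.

Answer: 0 1 3 5 8 11

Derivation:
Byte[0]=65: 1-byte ASCII. cp=U+0065
Byte[1]=DD: 2-byte lead, need 1 cont bytes. acc=0x1D
Byte[2]=BF: continuation. acc=(acc<<6)|0x3F=0x77F
Completed: cp=U+077F (starts at byte 1)
Byte[3]=D7: 2-byte lead, need 1 cont bytes. acc=0x17
Byte[4]=8E: continuation. acc=(acc<<6)|0x0E=0x5CE
Completed: cp=U+05CE (starts at byte 3)
Byte[5]=E5: 3-byte lead, need 2 cont bytes. acc=0x5
Byte[6]=8F: continuation. acc=(acc<<6)|0x0F=0x14F
Byte[7]=86: continuation. acc=(acc<<6)|0x06=0x53C6
Completed: cp=U+53C6 (starts at byte 5)
Byte[8]=E7: 3-byte lead, need 2 cont bytes. acc=0x7
Byte[9]=97: continuation. acc=(acc<<6)|0x17=0x1D7
Byte[10]=8D: continuation. acc=(acc<<6)|0x0D=0x75CD
Completed: cp=U+75CD (starts at byte 8)
Byte[11]=52: 1-byte ASCII. cp=U+0052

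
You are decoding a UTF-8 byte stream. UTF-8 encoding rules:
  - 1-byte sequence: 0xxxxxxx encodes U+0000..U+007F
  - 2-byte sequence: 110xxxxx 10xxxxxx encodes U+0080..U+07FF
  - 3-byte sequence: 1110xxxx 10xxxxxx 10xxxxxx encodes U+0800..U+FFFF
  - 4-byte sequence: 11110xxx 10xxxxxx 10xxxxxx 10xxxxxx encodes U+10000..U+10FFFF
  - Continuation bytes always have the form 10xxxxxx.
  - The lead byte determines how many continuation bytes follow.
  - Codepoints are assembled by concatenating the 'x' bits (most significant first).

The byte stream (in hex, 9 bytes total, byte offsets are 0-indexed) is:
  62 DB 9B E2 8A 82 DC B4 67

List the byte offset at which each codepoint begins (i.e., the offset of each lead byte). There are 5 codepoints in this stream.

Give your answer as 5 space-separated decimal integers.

Answer: 0 1 3 6 8

Derivation:
Byte[0]=62: 1-byte ASCII. cp=U+0062
Byte[1]=DB: 2-byte lead, need 1 cont bytes. acc=0x1B
Byte[2]=9B: continuation. acc=(acc<<6)|0x1B=0x6DB
Completed: cp=U+06DB (starts at byte 1)
Byte[3]=E2: 3-byte lead, need 2 cont bytes. acc=0x2
Byte[4]=8A: continuation. acc=(acc<<6)|0x0A=0x8A
Byte[5]=82: continuation. acc=(acc<<6)|0x02=0x2282
Completed: cp=U+2282 (starts at byte 3)
Byte[6]=DC: 2-byte lead, need 1 cont bytes. acc=0x1C
Byte[7]=B4: continuation. acc=(acc<<6)|0x34=0x734
Completed: cp=U+0734 (starts at byte 6)
Byte[8]=67: 1-byte ASCII. cp=U+0067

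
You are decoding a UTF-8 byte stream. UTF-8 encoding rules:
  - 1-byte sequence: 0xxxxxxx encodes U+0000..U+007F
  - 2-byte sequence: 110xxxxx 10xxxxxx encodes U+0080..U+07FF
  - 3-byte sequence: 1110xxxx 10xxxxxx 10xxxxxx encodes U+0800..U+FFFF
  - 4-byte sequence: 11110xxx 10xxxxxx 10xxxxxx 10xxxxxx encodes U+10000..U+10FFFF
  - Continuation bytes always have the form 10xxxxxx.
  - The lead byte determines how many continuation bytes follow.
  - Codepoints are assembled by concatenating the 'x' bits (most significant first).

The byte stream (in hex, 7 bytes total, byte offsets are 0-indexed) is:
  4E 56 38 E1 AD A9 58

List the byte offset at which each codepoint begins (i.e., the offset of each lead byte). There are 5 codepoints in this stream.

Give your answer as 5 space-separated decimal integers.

Byte[0]=4E: 1-byte ASCII. cp=U+004E
Byte[1]=56: 1-byte ASCII. cp=U+0056
Byte[2]=38: 1-byte ASCII. cp=U+0038
Byte[3]=E1: 3-byte lead, need 2 cont bytes. acc=0x1
Byte[4]=AD: continuation. acc=(acc<<6)|0x2D=0x6D
Byte[5]=A9: continuation. acc=(acc<<6)|0x29=0x1B69
Completed: cp=U+1B69 (starts at byte 3)
Byte[6]=58: 1-byte ASCII. cp=U+0058

Answer: 0 1 2 3 6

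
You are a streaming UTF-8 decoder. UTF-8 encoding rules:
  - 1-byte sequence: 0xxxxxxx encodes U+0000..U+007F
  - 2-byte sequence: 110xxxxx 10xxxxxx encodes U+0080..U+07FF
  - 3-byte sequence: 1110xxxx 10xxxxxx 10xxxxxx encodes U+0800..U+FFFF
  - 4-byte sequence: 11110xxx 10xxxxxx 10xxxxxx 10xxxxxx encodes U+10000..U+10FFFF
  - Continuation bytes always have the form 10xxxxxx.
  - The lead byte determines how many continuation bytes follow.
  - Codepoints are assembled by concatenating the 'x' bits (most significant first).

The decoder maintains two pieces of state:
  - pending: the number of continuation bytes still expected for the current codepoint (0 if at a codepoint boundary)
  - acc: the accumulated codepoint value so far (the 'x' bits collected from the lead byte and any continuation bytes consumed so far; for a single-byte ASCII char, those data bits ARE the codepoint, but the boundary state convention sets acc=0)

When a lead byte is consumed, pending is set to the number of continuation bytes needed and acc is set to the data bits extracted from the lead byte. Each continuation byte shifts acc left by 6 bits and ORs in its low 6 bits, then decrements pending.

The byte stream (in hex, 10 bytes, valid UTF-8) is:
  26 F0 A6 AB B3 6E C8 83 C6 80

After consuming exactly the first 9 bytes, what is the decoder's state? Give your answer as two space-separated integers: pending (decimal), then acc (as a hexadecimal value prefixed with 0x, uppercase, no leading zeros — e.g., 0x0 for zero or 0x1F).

Answer: 1 0x6

Derivation:
Byte[0]=26: 1-byte. pending=0, acc=0x0
Byte[1]=F0: 4-byte lead. pending=3, acc=0x0
Byte[2]=A6: continuation. acc=(acc<<6)|0x26=0x26, pending=2
Byte[3]=AB: continuation. acc=(acc<<6)|0x2B=0x9AB, pending=1
Byte[4]=B3: continuation. acc=(acc<<6)|0x33=0x26AF3, pending=0
Byte[5]=6E: 1-byte. pending=0, acc=0x0
Byte[6]=C8: 2-byte lead. pending=1, acc=0x8
Byte[7]=83: continuation. acc=(acc<<6)|0x03=0x203, pending=0
Byte[8]=C6: 2-byte lead. pending=1, acc=0x6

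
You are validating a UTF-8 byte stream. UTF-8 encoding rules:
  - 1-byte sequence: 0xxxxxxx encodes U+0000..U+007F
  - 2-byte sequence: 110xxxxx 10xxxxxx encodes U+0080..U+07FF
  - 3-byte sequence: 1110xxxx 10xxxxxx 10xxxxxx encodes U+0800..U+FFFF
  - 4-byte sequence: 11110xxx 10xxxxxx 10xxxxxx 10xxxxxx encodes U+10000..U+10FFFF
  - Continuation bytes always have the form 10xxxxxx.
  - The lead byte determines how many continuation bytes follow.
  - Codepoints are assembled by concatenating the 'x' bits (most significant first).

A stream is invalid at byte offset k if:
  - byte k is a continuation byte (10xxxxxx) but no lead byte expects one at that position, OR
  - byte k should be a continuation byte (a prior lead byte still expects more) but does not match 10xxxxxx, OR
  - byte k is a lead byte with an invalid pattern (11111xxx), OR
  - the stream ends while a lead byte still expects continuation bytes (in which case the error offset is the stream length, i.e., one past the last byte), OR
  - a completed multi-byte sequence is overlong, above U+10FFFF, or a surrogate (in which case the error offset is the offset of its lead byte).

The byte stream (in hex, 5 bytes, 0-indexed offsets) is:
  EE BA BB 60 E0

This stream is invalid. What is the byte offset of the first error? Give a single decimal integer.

Byte[0]=EE: 3-byte lead, need 2 cont bytes. acc=0xE
Byte[1]=BA: continuation. acc=(acc<<6)|0x3A=0x3BA
Byte[2]=BB: continuation. acc=(acc<<6)|0x3B=0xEEBB
Completed: cp=U+EEBB (starts at byte 0)
Byte[3]=60: 1-byte ASCII. cp=U+0060
Byte[4]=E0: 3-byte lead, need 2 cont bytes. acc=0x0
Byte[5]: stream ended, expected continuation. INVALID

Answer: 5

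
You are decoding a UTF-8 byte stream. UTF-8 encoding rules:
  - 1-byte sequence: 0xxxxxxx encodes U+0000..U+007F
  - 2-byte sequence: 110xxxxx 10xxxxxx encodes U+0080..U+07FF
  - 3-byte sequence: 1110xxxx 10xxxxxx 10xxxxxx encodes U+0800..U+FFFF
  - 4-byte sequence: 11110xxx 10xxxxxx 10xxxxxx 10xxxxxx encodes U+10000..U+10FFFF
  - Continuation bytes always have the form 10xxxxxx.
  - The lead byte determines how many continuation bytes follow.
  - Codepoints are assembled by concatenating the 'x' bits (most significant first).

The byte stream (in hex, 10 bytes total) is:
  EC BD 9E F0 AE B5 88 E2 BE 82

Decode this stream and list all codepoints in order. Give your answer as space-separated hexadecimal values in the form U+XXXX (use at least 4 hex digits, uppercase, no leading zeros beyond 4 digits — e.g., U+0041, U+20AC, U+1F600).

Byte[0]=EC: 3-byte lead, need 2 cont bytes. acc=0xC
Byte[1]=BD: continuation. acc=(acc<<6)|0x3D=0x33D
Byte[2]=9E: continuation. acc=(acc<<6)|0x1E=0xCF5E
Completed: cp=U+CF5E (starts at byte 0)
Byte[3]=F0: 4-byte lead, need 3 cont bytes. acc=0x0
Byte[4]=AE: continuation. acc=(acc<<6)|0x2E=0x2E
Byte[5]=B5: continuation. acc=(acc<<6)|0x35=0xBB5
Byte[6]=88: continuation. acc=(acc<<6)|0x08=0x2ED48
Completed: cp=U+2ED48 (starts at byte 3)
Byte[7]=E2: 3-byte lead, need 2 cont bytes. acc=0x2
Byte[8]=BE: continuation. acc=(acc<<6)|0x3E=0xBE
Byte[9]=82: continuation. acc=(acc<<6)|0x02=0x2F82
Completed: cp=U+2F82 (starts at byte 7)

Answer: U+CF5E U+2ED48 U+2F82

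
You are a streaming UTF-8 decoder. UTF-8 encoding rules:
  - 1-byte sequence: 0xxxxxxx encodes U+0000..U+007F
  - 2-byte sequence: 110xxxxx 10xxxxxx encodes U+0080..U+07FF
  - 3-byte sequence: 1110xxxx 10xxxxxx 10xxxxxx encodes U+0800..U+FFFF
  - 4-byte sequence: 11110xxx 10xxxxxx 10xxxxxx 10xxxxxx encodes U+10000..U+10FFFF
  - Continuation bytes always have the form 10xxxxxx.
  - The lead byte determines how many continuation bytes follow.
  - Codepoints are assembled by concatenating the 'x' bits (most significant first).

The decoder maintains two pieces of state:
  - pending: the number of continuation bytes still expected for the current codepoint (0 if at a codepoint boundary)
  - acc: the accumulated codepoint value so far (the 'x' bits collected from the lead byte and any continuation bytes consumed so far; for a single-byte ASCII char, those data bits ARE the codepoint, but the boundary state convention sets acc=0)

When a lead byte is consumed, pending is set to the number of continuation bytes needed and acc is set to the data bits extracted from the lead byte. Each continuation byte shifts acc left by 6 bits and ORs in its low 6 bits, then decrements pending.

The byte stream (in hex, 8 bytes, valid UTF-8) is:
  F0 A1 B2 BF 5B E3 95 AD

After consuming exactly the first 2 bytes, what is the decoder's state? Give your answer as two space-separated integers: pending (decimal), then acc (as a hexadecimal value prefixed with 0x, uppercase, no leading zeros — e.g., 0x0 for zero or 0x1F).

Answer: 2 0x21

Derivation:
Byte[0]=F0: 4-byte lead. pending=3, acc=0x0
Byte[1]=A1: continuation. acc=(acc<<6)|0x21=0x21, pending=2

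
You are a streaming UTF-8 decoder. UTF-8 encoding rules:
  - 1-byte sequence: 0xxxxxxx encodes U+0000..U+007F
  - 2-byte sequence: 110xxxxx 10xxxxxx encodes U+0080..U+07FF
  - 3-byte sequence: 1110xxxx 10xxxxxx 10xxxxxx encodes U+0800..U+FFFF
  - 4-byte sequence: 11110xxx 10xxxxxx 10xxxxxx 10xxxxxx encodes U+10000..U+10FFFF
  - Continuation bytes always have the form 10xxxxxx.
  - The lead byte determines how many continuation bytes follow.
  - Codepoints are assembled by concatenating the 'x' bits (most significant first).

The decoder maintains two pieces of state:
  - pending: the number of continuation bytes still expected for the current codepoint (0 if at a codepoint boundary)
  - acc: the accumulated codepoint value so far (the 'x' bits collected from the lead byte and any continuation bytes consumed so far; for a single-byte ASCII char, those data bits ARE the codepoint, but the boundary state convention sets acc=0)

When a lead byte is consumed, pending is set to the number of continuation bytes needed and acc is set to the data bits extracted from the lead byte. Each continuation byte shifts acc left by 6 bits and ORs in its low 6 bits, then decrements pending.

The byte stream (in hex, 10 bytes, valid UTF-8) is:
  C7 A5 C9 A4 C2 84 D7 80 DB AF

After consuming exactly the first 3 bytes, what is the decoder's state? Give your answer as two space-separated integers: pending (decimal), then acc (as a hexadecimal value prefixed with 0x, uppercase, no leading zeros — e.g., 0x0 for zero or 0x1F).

Answer: 1 0x9

Derivation:
Byte[0]=C7: 2-byte lead. pending=1, acc=0x7
Byte[1]=A5: continuation. acc=(acc<<6)|0x25=0x1E5, pending=0
Byte[2]=C9: 2-byte lead. pending=1, acc=0x9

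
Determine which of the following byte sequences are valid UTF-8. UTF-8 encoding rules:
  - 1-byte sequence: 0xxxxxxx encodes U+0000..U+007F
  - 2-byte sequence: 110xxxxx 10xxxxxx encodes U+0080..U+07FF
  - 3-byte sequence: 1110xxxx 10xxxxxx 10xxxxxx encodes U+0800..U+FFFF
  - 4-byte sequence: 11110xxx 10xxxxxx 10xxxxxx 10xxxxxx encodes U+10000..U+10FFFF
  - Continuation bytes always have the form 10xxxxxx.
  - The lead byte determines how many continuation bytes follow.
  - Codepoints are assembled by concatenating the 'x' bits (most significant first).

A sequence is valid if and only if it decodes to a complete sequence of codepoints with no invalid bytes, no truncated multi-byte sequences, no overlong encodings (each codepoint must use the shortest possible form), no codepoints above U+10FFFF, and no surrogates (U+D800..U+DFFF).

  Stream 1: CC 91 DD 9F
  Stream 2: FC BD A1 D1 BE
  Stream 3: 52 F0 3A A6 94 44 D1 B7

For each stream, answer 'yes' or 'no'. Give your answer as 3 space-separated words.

Stream 1: decodes cleanly. VALID
Stream 2: error at byte offset 0. INVALID
Stream 3: error at byte offset 2. INVALID

Answer: yes no no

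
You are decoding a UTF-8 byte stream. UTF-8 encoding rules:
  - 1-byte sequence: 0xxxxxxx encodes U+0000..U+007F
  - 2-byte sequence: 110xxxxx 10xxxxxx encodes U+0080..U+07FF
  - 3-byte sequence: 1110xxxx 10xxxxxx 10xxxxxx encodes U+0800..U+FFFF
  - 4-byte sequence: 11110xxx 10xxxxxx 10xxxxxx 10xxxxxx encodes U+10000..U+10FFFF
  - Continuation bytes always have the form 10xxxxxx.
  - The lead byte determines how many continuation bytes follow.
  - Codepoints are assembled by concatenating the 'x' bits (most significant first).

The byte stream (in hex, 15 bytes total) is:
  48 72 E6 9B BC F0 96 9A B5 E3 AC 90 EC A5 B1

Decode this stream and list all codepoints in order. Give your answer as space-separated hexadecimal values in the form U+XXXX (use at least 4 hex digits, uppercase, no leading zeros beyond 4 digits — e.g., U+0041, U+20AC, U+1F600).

Byte[0]=48: 1-byte ASCII. cp=U+0048
Byte[1]=72: 1-byte ASCII. cp=U+0072
Byte[2]=E6: 3-byte lead, need 2 cont bytes. acc=0x6
Byte[3]=9B: continuation. acc=(acc<<6)|0x1B=0x19B
Byte[4]=BC: continuation. acc=(acc<<6)|0x3C=0x66FC
Completed: cp=U+66FC (starts at byte 2)
Byte[5]=F0: 4-byte lead, need 3 cont bytes. acc=0x0
Byte[6]=96: continuation. acc=(acc<<6)|0x16=0x16
Byte[7]=9A: continuation. acc=(acc<<6)|0x1A=0x59A
Byte[8]=B5: continuation. acc=(acc<<6)|0x35=0x166B5
Completed: cp=U+166B5 (starts at byte 5)
Byte[9]=E3: 3-byte lead, need 2 cont bytes. acc=0x3
Byte[10]=AC: continuation. acc=(acc<<6)|0x2C=0xEC
Byte[11]=90: continuation. acc=(acc<<6)|0x10=0x3B10
Completed: cp=U+3B10 (starts at byte 9)
Byte[12]=EC: 3-byte lead, need 2 cont bytes. acc=0xC
Byte[13]=A5: continuation. acc=(acc<<6)|0x25=0x325
Byte[14]=B1: continuation. acc=(acc<<6)|0x31=0xC971
Completed: cp=U+C971 (starts at byte 12)

Answer: U+0048 U+0072 U+66FC U+166B5 U+3B10 U+C971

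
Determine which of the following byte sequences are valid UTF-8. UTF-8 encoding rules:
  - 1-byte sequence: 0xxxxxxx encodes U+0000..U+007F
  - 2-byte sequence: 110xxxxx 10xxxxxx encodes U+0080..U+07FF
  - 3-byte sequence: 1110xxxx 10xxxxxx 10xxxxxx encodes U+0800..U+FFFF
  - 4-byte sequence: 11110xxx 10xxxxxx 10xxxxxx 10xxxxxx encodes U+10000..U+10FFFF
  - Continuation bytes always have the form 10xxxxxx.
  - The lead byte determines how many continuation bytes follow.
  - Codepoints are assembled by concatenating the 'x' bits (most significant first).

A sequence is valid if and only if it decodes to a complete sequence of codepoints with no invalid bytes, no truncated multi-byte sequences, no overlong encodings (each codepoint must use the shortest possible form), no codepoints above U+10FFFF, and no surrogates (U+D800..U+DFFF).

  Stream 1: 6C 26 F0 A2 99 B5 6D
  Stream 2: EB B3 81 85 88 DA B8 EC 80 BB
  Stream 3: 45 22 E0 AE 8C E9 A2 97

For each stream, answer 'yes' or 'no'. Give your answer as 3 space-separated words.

Stream 1: decodes cleanly. VALID
Stream 2: error at byte offset 3. INVALID
Stream 3: decodes cleanly. VALID

Answer: yes no yes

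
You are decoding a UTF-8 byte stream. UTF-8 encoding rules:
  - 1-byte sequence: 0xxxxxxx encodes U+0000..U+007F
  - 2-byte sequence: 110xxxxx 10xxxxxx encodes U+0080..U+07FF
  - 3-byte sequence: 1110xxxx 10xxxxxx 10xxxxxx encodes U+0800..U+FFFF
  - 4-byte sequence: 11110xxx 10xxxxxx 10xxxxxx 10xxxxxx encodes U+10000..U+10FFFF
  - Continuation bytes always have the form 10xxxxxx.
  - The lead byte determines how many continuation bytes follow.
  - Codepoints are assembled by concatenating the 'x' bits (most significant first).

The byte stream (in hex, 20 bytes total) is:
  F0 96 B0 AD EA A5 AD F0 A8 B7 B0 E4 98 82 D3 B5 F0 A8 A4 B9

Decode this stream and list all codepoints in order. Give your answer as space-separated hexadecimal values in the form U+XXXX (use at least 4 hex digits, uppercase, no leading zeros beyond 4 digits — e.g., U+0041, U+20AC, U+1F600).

Answer: U+16C2D U+A96D U+28DF0 U+4602 U+04F5 U+28939

Derivation:
Byte[0]=F0: 4-byte lead, need 3 cont bytes. acc=0x0
Byte[1]=96: continuation. acc=(acc<<6)|0x16=0x16
Byte[2]=B0: continuation. acc=(acc<<6)|0x30=0x5B0
Byte[3]=AD: continuation. acc=(acc<<6)|0x2D=0x16C2D
Completed: cp=U+16C2D (starts at byte 0)
Byte[4]=EA: 3-byte lead, need 2 cont bytes. acc=0xA
Byte[5]=A5: continuation. acc=(acc<<6)|0x25=0x2A5
Byte[6]=AD: continuation. acc=(acc<<6)|0x2D=0xA96D
Completed: cp=U+A96D (starts at byte 4)
Byte[7]=F0: 4-byte lead, need 3 cont bytes. acc=0x0
Byte[8]=A8: continuation. acc=(acc<<6)|0x28=0x28
Byte[9]=B7: continuation. acc=(acc<<6)|0x37=0xA37
Byte[10]=B0: continuation. acc=(acc<<6)|0x30=0x28DF0
Completed: cp=U+28DF0 (starts at byte 7)
Byte[11]=E4: 3-byte lead, need 2 cont bytes. acc=0x4
Byte[12]=98: continuation. acc=(acc<<6)|0x18=0x118
Byte[13]=82: continuation. acc=(acc<<6)|0x02=0x4602
Completed: cp=U+4602 (starts at byte 11)
Byte[14]=D3: 2-byte lead, need 1 cont bytes. acc=0x13
Byte[15]=B5: continuation. acc=(acc<<6)|0x35=0x4F5
Completed: cp=U+04F5 (starts at byte 14)
Byte[16]=F0: 4-byte lead, need 3 cont bytes. acc=0x0
Byte[17]=A8: continuation. acc=(acc<<6)|0x28=0x28
Byte[18]=A4: continuation. acc=(acc<<6)|0x24=0xA24
Byte[19]=B9: continuation. acc=(acc<<6)|0x39=0x28939
Completed: cp=U+28939 (starts at byte 16)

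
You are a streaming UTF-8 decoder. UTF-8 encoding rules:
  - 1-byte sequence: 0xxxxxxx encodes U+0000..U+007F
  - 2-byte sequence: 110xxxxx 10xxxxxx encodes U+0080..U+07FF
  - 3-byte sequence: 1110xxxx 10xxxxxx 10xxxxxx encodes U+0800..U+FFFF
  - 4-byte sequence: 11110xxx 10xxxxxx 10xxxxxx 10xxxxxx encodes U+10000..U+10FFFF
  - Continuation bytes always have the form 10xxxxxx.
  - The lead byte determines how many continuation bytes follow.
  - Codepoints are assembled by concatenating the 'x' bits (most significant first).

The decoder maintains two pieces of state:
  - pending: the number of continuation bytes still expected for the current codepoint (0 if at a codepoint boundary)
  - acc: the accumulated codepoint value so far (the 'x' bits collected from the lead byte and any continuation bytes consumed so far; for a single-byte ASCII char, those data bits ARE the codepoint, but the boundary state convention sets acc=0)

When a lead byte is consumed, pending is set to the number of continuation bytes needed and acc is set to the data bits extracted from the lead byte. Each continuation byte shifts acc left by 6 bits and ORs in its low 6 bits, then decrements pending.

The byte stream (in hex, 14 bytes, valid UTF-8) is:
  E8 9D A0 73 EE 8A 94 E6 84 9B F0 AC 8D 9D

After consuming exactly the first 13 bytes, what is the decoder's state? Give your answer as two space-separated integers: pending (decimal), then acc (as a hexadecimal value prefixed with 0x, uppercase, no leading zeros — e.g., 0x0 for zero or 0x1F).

Answer: 1 0xB0D

Derivation:
Byte[0]=E8: 3-byte lead. pending=2, acc=0x8
Byte[1]=9D: continuation. acc=(acc<<6)|0x1D=0x21D, pending=1
Byte[2]=A0: continuation. acc=(acc<<6)|0x20=0x8760, pending=0
Byte[3]=73: 1-byte. pending=0, acc=0x0
Byte[4]=EE: 3-byte lead. pending=2, acc=0xE
Byte[5]=8A: continuation. acc=(acc<<6)|0x0A=0x38A, pending=1
Byte[6]=94: continuation. acc=(acc<<6)|0x14=0xE294, pending=0
Byte[7]=E6: 3-byte lead. pending=2, acc=0x6
Byte[8]=84: continuation. acc=(acc<<6)|0x04=0x184, pending=1
Byte[9]=9B: continuation. acc=(acc<<6)|0x1B=0x611B, pending=0
Byte[10]=F0: 4-byte lead. pending=3, acc=0x0
Byte[11]=AC: continuation. acc=(acc<<6)|0x2C=0x2C, pending=2
Byte[12]=8D: continuation. acc=(acc<<6)|0x0D=0xB0D, pending=1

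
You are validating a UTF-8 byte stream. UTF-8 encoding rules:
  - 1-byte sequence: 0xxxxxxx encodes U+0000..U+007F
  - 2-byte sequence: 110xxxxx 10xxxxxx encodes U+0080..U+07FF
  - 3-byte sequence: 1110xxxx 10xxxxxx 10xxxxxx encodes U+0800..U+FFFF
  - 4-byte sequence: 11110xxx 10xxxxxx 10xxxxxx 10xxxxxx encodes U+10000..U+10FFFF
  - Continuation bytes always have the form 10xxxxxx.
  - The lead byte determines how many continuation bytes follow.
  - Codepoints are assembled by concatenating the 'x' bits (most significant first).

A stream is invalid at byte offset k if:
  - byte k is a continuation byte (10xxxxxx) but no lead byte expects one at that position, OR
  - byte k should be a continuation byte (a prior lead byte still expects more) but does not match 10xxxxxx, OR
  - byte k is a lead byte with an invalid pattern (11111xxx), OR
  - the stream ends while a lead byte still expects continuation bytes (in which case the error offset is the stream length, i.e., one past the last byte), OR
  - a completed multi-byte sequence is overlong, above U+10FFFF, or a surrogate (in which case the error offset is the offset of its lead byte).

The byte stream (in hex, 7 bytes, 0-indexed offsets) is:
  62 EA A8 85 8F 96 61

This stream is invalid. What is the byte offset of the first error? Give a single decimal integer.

Byte[0]=62: 1-byte ASCII. cp=U+0062
Byte[1]=EA: 3-byte lead, need 2 cont bytes. acc=0xA
Byte[2]=A8: continuation. acc=(acc<<6)|0x28=0x2A8
Byte[3]=85: continuation. acc=(acc<<6)|0x05=0xAA05
Completed: cp=U+AA05 (starts at byte 1)
Byte[4]=8F: INVALID lead byte (not 0xxx/110x/1110/11110)

Answer: 4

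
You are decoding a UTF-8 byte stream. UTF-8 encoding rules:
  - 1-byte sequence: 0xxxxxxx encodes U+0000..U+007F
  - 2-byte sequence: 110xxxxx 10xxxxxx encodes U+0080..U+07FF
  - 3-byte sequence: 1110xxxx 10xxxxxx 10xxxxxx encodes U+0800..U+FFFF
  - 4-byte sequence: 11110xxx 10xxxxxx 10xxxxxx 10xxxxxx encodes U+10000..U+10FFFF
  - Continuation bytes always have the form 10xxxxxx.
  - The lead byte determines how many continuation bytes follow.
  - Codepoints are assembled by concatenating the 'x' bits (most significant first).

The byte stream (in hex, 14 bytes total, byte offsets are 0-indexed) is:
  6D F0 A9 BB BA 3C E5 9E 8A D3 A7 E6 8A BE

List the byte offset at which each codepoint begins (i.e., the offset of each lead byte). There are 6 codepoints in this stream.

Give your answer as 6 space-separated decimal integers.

Answer: 0 1 5 6 9 11

Derivation:
Byte[0]=6D: 1-byte ASCII. cp=U+006D
Byte[1]=F0: 4-byte lead, need 3 cont bytes. acc=0x0
Byte[2]=A9: continuation. acc=(acc<<6)|0x29=0x29
Byte[3]=BB: continuation. acc=(acc<<6)|0x3B=0xA7B
Byte[4]=BA: continuation. acc=(acc<<6)|0x3A=0x29EFA
Completed: cp=U+29EFA (starts at byte 1)
Byte[5]=3C: 1-byte ASCII. cp=U+003C
Byte[6]=E5: 3-byte lead, need 2 cont bytes. acc=0x5
Byte[7]=9E: continuation. acc=(acc<<6)|0x1E=0x15E
Byte[8]=8A: continuation. acc=(acc<<6)|0x0A=0x578A
Completed: cp=U+578A (starts at byte 6)
Byte[9]=D3: 2-byte lead, need 1 cont bytes. acc=0x13
Byte[10]=A7: continuation. acc=(acc<<6)|0x27=0x4E7
Completed: cp=U+04E7 (starts at byte 9)
Byte[11]=E6: 3-byte lead, need 2 cont bytes. acc=0x6
Byte[12]=8A: continuation. acc=(acc<<6)|0x0A=0x18A
Byte[13]=BE: continuation. acc=(acc<<6)|0x3E=0x62BE
Completed: cp=U+62BE (starts at byte 11)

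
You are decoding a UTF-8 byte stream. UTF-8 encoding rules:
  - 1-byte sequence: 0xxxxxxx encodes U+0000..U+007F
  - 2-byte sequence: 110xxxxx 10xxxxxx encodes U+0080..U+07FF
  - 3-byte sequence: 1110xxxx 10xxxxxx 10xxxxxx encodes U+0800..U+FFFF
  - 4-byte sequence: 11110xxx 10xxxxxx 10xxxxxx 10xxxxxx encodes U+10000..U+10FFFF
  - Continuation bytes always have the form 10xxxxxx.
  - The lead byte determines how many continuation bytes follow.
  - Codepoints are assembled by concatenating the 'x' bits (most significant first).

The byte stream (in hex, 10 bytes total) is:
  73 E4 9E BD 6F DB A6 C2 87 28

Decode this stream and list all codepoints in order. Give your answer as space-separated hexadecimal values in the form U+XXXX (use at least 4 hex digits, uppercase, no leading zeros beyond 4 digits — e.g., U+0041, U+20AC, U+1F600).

Answer: U+0073 U+47BD U+006F U+06E6 U+0087 U+0028

Derivation:
Byte[0]=73: 1-byte ASCII. cp=U+0073
Byte[1]=E4: 3-byte lead, need 2 cont bytes. acc=0x4
Byte[2]=9E: continuation. acc=(acc<<6)|0x1E=0x11E
Byte[3]=BD: continuation. acc=(acc<<6)|0x3D=0x47BD
Completed: cp=U+47BD (starts at byte 1)
Byte[4]=6F: 1-byte ASCII. cp=U+006F
Byte[5]=DB: 2-byte lead, need 1 cont bytes. acc=0x1B
Byte[6]=A6: continuation. acc=(acc<<6)|0x26=0x6E6
Completed: cp=U+06E6 (starts at byte 5)
Byte[7]=C2: 2-byte lead, need 1 cont bytes. acc=0x2
Byte[8]=87: continuation. acc=(acc<<6)|0x07=0x87
Completed: cp=U+0087 (starts at byte 7)
Byte[9]=28: 1-byte ASCII. cp=U+0028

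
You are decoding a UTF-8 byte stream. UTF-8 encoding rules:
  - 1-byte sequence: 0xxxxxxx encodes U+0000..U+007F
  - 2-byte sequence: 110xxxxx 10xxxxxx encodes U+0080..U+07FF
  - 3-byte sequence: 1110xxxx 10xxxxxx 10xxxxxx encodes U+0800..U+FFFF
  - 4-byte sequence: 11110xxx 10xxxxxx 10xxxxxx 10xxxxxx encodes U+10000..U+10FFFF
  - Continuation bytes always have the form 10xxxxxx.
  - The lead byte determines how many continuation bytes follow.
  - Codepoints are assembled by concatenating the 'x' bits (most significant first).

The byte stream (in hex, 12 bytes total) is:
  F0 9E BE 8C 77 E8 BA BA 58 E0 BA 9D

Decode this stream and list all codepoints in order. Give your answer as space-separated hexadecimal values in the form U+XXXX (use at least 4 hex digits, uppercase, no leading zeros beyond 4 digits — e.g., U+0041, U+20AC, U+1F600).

Byte[0]=F0: 4-byte lead, need 3 cont bytes. acc=0x0
Byte[1]=9E: continuation. acc=(acc<<6)|0x1E=0x1E
Byte[2]=BE: continuation. acc=(acc<<6)|0x3E=0x7BE
Byte[3]=8C: continuation. acc=(acc<<6)|0x0C=0x1EF8C
Completed: cp=U+1EF8C (starts at byte 0)
Byte[4]=77: 1-byte ASCII. cp=U+0077
Byte[5]=E8: 3-byte lead, need 2 cont bytes. acc=0x8
Byte[6]=BA: continuation. acc=(acc<<6)|0x3A=0x23A
Byte[7]=BA: continuation. acc=(acc<<6)|0x3A=0x8EBA
Completed: cp=U+8EBA (starts at byte 5)
Byte[8]=58: 1-byte ASCII. cp=U+0058
Byte[9]=E0: 3-byte lead, need 2 cont bytes. acc=0x0
Byte[10]=BA: continuation. acc=(acc<<6)|0x3A=0x3A
Byte[11]=9D: continuation. acc=(acc<<6)|0x1D=0xE9D
Completed: cp=U+0E9D (starts at byte 9)

Answer: U+1EF8C U+0077 U+8EBA U+0058 U+0E9D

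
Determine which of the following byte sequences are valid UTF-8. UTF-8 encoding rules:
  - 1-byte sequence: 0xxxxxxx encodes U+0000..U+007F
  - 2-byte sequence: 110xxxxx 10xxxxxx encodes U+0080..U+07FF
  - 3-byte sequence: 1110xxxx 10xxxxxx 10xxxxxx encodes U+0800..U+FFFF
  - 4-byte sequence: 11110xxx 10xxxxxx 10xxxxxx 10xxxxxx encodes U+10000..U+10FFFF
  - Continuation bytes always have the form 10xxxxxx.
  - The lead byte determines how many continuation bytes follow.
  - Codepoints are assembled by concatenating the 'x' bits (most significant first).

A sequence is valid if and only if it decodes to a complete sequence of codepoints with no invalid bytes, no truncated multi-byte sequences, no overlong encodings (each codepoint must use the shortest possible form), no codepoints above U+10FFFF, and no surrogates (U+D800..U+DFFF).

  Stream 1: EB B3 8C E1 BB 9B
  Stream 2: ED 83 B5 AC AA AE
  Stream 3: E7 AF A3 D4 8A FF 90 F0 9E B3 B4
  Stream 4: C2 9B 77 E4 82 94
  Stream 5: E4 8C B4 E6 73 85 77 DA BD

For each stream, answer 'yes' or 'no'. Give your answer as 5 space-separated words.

Answer: yes no no yes no

Derivation:
Stream 1: decodes cleanly. VALID
Stream 2: error at byte offset 3. INVALID
Stream 3: error at byte offset 5. INVALID
Stream 4: decodes cleanly. VALID
Stream 5: error at byte offset 4. INVALID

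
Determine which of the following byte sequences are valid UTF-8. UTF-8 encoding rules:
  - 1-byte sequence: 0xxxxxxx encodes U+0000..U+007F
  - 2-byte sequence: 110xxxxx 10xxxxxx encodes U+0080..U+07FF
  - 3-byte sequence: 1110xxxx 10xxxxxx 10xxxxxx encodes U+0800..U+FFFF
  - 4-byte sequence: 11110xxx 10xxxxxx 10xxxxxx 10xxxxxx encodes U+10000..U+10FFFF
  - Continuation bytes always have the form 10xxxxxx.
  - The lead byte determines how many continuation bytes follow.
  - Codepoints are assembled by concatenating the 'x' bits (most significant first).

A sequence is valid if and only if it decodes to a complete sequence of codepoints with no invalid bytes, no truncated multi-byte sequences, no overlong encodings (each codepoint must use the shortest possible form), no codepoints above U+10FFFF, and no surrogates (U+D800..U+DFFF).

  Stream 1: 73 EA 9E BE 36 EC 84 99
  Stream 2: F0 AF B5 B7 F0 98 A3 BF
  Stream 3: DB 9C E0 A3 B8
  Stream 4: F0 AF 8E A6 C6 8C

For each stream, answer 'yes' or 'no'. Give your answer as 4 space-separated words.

Stream 1: decodes cleanly. VALID
Stream 2: decodes cleanly. VALID
Stream 3: decodes cleanly. VALID
Stream 4: decodes cleanly. VALID

Answer: yes yes yes yes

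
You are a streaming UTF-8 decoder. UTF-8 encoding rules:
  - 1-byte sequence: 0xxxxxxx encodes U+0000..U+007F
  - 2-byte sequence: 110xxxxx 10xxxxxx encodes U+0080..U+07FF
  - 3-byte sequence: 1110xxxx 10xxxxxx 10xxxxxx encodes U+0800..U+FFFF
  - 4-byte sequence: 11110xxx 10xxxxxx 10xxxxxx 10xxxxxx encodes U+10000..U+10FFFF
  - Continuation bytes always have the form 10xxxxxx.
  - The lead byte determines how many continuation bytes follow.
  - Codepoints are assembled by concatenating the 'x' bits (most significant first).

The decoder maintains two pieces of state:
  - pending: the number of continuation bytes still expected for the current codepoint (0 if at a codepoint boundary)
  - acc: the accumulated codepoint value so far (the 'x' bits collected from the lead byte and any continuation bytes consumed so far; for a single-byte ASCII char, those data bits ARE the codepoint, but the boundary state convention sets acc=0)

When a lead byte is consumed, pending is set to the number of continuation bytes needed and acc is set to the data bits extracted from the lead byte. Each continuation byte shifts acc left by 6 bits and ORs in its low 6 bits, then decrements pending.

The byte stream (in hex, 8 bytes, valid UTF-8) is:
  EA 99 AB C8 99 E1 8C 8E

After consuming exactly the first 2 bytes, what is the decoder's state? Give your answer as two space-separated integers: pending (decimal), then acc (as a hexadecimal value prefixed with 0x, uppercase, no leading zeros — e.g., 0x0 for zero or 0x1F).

Byte[0]=EA: 3-byte lead. pending=2, acc=0xA
Byte[1]=99: continuation. acc=(acc<<6)|0x19=0x299, pending=1

Answer: 1 0x299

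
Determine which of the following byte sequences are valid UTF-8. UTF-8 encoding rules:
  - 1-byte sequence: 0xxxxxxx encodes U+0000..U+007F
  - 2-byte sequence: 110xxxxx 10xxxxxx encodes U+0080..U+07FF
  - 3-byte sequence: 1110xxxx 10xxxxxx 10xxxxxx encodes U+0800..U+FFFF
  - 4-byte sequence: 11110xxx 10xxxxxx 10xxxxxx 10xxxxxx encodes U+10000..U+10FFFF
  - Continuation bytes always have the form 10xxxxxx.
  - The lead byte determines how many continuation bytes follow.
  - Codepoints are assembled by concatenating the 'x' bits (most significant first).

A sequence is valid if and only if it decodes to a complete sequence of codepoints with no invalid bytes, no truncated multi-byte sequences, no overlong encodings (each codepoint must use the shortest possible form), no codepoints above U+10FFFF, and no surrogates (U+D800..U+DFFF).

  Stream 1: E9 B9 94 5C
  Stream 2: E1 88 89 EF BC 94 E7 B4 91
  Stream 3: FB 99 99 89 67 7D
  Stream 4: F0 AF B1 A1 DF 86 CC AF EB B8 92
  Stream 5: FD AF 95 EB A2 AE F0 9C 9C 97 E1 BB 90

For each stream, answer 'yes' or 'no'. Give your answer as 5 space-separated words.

Stream 1: decodes cleanly. VALID
Stream 2: decodes cleanly. VALID
Stream 3: error at byte offset 0. INVALID
Stream 4: decodes cleanly. VALID
Stream 5: error at byte offset 0. INVALID

Answer: yes yes no yes no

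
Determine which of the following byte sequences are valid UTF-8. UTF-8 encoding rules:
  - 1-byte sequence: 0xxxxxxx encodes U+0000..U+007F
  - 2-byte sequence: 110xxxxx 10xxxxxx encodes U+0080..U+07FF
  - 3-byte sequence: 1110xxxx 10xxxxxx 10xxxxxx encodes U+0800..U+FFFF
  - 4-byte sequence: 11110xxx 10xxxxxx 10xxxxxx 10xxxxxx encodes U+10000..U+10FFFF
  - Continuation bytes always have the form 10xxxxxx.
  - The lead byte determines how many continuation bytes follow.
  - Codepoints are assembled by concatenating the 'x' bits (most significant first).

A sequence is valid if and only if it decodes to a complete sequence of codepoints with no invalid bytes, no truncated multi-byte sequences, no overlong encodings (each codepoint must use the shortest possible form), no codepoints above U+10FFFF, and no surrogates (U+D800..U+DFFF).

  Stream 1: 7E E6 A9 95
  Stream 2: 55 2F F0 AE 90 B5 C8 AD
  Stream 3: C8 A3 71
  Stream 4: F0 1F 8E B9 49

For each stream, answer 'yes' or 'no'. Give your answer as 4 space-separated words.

Stream 1: decodes cleanly. VALID
Stream 2: decodes cleanly. VALID
Stream 3: decodes cleanly. VALID
Stream 4: error at byte offset 1. INVALID

Answer: yes yes yes no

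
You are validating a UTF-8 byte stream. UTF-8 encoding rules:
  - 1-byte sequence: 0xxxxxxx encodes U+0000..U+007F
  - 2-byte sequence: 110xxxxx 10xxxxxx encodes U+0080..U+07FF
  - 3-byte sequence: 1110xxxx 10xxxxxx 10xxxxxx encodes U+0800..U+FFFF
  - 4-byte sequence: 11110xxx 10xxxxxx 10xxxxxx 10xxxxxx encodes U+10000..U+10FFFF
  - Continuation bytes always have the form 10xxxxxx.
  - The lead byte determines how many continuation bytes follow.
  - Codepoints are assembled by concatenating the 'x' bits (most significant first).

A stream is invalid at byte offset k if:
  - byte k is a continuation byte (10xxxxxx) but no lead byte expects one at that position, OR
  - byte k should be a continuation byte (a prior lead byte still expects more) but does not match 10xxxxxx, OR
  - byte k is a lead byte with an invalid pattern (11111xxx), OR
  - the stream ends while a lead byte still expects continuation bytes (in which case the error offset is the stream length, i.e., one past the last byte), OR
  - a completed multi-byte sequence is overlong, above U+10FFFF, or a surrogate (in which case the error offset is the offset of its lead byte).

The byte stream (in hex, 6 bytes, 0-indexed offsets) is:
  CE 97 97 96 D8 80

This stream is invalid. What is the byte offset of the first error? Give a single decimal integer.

Byte[0]=CE: 2-byte lead, need 1 cont bytes. acc=0xE
Byte[1]=97: continuation. acc=(acc<<6)|0x17=0x397
Completed: cp=U+0397 (starts at byte 0)
Byte[2]=97: INVALID lead byte (not 0xxx/110x/1110/11110)

Answer: 2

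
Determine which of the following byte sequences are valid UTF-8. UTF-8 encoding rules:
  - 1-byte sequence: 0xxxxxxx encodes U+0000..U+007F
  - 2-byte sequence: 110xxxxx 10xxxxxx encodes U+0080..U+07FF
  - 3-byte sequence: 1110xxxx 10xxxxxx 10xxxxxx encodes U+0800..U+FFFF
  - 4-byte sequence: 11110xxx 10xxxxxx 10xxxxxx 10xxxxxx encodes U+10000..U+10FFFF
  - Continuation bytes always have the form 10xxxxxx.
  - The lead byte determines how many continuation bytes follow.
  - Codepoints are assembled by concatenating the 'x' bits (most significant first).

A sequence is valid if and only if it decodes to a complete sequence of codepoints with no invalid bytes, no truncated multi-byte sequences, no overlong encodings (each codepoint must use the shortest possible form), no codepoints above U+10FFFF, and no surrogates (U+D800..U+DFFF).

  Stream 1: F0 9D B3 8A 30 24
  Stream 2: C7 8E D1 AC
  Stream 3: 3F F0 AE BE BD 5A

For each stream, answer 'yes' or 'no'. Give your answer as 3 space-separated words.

Stream 1: decodes cleanly. VALID
Stream 2: decodes cleanly. VALID
Stream 3: decodes cleanly. VALID

Answer: yes yes yes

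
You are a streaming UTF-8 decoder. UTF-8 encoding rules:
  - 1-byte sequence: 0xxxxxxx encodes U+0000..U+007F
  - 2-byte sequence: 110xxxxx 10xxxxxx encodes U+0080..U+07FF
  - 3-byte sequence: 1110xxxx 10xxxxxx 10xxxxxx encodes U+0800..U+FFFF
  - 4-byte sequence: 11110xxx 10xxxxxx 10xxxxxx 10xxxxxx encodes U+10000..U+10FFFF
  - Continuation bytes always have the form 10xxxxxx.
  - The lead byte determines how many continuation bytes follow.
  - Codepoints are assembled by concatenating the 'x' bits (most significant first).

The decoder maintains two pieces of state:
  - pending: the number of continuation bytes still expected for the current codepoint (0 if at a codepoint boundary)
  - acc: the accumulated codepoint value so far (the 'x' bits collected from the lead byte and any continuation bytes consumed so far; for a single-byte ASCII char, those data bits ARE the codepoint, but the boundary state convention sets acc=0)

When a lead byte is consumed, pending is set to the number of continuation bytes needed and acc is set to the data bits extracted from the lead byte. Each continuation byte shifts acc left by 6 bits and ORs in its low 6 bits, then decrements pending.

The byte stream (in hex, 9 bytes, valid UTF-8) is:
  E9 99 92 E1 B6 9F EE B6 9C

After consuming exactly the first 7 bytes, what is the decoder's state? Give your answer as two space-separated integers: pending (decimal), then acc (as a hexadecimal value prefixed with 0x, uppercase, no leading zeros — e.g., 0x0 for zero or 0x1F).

Answer: 2 0xE

Derivation:
Byte[0]=E9: 3-byte lead. pending=2, acc=0x9
Byte[1]=99: continuation. acc=(acc<<6)|0x19=0x259, pending=1
Byte[2]=92: continuation. acc=(acc<<6)|0x12=0x9652, pending=0
Byte[3]=E1: 3-byte lead. pending=2, acc=0x1
Byte[4]=B6: continuation. acc=(acc<<6)|0x36=0x76, pending=1
Byte[5]=9F: continuation. acc=(acc<<6)|0x1F=0x1D9F, pending=0
Byte[6]=EE: 3-byte lead. pending=2, acc=0xE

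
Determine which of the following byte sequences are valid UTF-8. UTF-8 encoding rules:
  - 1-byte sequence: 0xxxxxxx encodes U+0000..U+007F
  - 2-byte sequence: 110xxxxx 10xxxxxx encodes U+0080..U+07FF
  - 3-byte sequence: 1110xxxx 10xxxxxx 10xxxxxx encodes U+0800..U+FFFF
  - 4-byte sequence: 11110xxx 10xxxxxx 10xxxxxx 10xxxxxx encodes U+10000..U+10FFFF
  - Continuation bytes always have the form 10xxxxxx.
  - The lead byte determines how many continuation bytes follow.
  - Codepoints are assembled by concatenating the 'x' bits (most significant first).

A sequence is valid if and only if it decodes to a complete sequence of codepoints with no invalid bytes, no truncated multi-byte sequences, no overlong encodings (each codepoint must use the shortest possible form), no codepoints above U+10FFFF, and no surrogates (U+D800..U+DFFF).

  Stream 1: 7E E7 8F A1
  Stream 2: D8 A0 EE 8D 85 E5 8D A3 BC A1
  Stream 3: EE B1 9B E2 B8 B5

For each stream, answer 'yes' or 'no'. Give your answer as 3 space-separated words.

Answer: yes no yes

Derivation:
Stream 1: decodes cleanly. VALID
Stream 2: error at byte offset 8. INVALID
Stream 3: decodes cleanly. VALID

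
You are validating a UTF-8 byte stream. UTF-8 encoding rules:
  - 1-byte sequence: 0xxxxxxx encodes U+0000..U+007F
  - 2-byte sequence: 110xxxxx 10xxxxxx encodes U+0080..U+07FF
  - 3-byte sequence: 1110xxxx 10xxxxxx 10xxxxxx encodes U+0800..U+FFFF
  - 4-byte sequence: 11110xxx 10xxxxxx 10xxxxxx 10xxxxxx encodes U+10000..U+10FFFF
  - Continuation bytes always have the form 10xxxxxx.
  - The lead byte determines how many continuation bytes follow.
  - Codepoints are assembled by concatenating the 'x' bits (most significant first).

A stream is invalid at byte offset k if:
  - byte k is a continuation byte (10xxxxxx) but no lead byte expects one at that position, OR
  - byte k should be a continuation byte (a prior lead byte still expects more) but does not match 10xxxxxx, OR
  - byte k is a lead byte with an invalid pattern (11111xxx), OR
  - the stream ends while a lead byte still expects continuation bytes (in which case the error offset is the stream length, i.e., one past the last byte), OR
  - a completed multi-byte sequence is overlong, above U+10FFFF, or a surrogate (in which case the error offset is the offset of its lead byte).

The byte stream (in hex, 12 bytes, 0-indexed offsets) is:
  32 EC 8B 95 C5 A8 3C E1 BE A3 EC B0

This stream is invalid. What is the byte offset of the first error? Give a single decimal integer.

Byte[0]=32: 1-byte ASCII. cp=U+0032
Byte[1]=EC: 3-byte lead, need 2 cont bytes. acc=0xC
Byte[2]=8B: continuation. acc=(acc<<6)|0x0B=0x30B
Byte[3]=95: continuation. acc=(acc<<6)|0x15=0xC2D5
Completed: cp=U+C2D5 (starts at byte 1)
Byte[4]=C5: 2-byte lead, need 1 cont bytes. acc=0x5
Byte[5]=A8: continuation. acc=(acc<<6)|0x28=0x168
Completed: cp=U+0168 (starts at byte 4)
Byte[6]=3C: 1-byte ASCII. cp=U+003C
Byte[7]=E1: 3-byte lead, need 2 cont bytes. acc=0x1
Byte[8]=BE: continuation. acc=(acc<<6)|0x3E=0x7E
Byte[9]=A3: continuation. acc=(acc<<6)|0x23=0x1FA3
Completed: cp=U+1FA3 (starts at byte 7)
Byte[10]=EC: 3-byte lead, need 2 cont bytes. acc=0xC
Byte[11]=B0: continuation. acc=(acc<<6)|0x30=0x330
Byte[12]: stream ended, expected continuation. INVALID

Answer: 12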